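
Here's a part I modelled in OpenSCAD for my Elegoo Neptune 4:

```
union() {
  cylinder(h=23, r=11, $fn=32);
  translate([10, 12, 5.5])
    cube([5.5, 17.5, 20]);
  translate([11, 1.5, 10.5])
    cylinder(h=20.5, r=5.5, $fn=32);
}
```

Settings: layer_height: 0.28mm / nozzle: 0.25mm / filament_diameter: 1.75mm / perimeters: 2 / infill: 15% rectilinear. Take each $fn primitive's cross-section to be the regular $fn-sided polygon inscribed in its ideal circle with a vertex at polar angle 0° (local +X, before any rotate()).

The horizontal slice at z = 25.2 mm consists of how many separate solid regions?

2

At z = 25.2 mm: the cylinder is absent (z outside [0, 23]); the cube at (10, 12) is present — its section is the full 5.5×17.5 rectangle; the cylinder at (11, 1.5): section is a regular 32-gon, circumradius r=5.5; Combining (union): the 2 present regions are separate (no shared area or edge), so areas and boundary lengths simply add and each stays a separate island — 2 connected regions. The result has 2 disconnected regions.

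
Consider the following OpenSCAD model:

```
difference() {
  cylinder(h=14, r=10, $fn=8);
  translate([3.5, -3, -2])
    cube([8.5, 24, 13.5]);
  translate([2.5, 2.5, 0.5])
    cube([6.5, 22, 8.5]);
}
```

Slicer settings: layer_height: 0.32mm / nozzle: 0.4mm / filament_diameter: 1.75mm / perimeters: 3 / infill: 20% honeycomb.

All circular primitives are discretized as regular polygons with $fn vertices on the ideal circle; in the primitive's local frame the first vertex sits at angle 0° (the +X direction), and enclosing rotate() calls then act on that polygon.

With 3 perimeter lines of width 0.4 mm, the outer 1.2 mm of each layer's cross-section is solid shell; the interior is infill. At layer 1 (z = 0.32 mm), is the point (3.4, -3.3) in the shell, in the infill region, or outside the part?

shell

At z = 0.32 mm: the r=10 cylinder gives a regular 8-gon of circumradius 10 (constant along its height); the 8.5×24 cube at (3.5, -3) contributes its full rectangle; the cube at (2.5, 2.5) is not intersected at this z (z outside [0.5, 9]); After the difference (first − rest): starting from the r=10 cylinder, the 8.5×24 cube at (3.5, -3) partially overlaps it — only the 55.88 mm² overlap (of its 204.00 mm²) is removed, clipping the outline — 1 connected region. Overall, the cross-section is a single solid region. The nearest boundary edge runs (3.50, 8.55)→(3.50, -3.00); distance from the point to it = 0.32 mm. The point is inside the cross-section, 0.32 mm from the nearest boundary — within the 1.2 mm shell band (3 × 0.4).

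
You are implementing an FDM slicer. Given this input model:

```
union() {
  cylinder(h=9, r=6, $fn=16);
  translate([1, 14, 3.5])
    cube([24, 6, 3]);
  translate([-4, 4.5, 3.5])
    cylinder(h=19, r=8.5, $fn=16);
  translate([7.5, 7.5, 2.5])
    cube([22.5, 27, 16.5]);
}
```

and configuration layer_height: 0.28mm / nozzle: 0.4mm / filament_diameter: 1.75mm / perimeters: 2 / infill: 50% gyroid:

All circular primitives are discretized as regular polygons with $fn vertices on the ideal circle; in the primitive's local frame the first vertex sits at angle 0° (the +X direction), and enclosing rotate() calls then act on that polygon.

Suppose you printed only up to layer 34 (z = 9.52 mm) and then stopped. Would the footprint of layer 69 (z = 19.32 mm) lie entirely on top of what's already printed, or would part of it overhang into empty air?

Compare the two slices. At z = 9.52: the cylinder does not reach this height (z outside [0, 9]); the cube at (1, 14) is not intersected at this z (z outside [3.5, 6.5]); the r=8.5 cylinder at (-4, 4.5) contributes a regular 16-gon of circumradius 8.5 (area = (16/2)·8.500²·sin(360°/16) = 221.19 mm²); the cube at (7.5, 7.5) is present — its section is the full 22.5×27 rectangle (area 607.50 mm²); Combining (union): the 2 present regions are separate (no shared area or edge), so areas and boundary lengths simply add and each stays a separate island — area = 828.69 mm². At z = 19.32: the cylinder is absent (z outside [0, 9]); the cube at (1, 14) is not intersected at this z (z outside [3.5, 6.5]); the r=8.5 cylinder at (-4, 4.5) contributes a regular 16-gon of circumradius 8.5 (area = (16/2)·8.500²·sin(360°/16) = 221.19 mm²); the cube at (7.5, 7.5) is not intersected at this z (z outside [2.5, 19]); Combining (union): only the r=8.5 cylinder at (-4, 4.5) is present, so the union is just that shape — area = 221.19 mm². Checking containment: the cross-section at z = 19.32 is a subset of the cross-section at z = 9.52.

entirely on top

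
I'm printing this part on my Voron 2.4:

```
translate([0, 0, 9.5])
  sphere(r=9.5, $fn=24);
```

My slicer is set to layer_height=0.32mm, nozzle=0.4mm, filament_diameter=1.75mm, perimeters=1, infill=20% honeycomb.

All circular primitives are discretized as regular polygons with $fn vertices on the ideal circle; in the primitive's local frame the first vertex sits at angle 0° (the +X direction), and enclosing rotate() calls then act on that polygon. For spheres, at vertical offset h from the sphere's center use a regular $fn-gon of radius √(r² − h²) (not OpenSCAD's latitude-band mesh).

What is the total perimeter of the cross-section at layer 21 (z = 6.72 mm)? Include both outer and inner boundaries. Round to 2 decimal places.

At z = 6.72 mm: the r=9.5 sphere contributes a regular 24-gon of circumradius √(9.5²−2.78²) = 9.084 (perimeter = 2·24·9.084·sin(180°/24) = 56.91 mm). Overall, the cross-section is a single solid region. Total boundary length (outer) = 56.91 mm.

56.91 mm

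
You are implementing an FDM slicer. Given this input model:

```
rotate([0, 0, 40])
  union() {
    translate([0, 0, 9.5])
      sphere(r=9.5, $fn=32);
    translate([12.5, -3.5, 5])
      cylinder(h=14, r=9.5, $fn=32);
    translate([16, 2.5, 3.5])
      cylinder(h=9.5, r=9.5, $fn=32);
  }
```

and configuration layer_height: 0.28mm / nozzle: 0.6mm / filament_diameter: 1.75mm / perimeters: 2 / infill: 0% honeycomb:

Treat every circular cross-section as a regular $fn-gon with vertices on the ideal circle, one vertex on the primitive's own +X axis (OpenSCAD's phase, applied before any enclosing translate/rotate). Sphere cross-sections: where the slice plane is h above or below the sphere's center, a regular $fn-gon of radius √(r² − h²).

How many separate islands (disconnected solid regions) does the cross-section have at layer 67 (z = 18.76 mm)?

2

At z = 18.76 mm: the r=9.5 sphere contributes a regular 32-gon of circumradius √(9.5²−9.26²) = 2.122; the cylinder at (12.5, -3.5): section is a regular 32-gon, circumradius r=9.5; the cylinder at (16, 2.5) is not intersected at this z (z outside [3.5, 13]); Taking the union: the 2 present regions are separate (no shared area or edge), so areas and boundary lengths simply add and each stays a separate island — 2 connected regions; (rotated 40° about Z; rotation is an isometry so areas/perimeters/island counts are preserved). Overall, the cross-section has 2 separate islands. Island count = 2.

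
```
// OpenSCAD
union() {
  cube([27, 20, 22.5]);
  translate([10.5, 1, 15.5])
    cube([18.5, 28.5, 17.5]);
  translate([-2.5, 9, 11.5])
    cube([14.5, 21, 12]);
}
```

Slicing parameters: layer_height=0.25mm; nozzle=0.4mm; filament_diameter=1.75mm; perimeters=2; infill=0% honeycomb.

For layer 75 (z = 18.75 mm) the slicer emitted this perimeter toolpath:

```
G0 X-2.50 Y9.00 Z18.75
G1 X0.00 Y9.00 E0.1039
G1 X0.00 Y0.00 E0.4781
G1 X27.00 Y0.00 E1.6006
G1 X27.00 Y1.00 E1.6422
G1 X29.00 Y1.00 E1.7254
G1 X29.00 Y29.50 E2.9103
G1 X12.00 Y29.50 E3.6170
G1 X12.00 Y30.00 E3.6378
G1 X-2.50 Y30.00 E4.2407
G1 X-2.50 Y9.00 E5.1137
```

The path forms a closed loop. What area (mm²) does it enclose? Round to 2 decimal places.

912.00 mm²

Apply the shoelace formula to the sequence of (X, Y) vertices; enclosed area = 912.00 mm².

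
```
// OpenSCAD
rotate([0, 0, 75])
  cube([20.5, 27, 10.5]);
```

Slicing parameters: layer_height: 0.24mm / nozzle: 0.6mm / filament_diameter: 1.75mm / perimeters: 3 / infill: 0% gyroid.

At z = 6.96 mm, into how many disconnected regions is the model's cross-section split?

At z = 6.96 mm: the cube is present — its section is the full 20.5×27 rectangle; (rotated 75° about Z; rotation is an isometry so areas/perimeters/island counts are preserved). The result has 1 disconnected region.

1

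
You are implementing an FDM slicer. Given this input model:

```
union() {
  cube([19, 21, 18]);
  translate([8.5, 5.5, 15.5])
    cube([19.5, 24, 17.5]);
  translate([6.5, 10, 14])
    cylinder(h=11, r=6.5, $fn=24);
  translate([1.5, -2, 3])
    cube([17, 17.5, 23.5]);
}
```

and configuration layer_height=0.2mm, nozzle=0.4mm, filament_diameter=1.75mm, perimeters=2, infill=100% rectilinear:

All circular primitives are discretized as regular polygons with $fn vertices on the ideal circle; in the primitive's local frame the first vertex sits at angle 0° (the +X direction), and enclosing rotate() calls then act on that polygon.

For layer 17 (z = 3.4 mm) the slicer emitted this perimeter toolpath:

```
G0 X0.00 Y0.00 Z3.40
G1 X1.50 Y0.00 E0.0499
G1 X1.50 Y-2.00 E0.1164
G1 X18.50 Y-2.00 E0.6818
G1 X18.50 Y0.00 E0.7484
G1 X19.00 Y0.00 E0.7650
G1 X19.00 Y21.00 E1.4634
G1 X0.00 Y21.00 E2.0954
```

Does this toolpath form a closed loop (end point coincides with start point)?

Start point (G0): (0.00, 0.00). End point (last G1): the path does not return to the start — open.

no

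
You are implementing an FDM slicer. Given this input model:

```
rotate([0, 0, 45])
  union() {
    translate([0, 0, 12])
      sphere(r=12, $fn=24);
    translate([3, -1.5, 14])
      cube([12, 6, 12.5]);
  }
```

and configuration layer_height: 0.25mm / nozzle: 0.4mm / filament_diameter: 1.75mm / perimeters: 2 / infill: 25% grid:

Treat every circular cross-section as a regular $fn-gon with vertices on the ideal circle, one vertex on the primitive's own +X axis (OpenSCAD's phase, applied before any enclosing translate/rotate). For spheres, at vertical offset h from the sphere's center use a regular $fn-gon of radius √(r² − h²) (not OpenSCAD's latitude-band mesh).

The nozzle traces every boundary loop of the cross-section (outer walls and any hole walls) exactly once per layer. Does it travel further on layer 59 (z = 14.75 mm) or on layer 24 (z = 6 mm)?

layer 59 (z = 14.75 mm)

Layer 59 (z = 14.75): the r=12 sphere slices to a regular 24-gon of circumradius 11.681 (√(r²−h²) with h=2.75 from center) (perimeter = 2·24·11.681·sin(180°/24) = 73.18 mm); the 12×6 cube at (3, -1.5) contributes its full rectangle (perimeter 36.00 mm); Combining (union): the regions partially overlap (shared area 50.29 mm²), so the edge portions inside another operand are dropped and the merged outline is re-measured after clipping — boundary = 80.87 mm; (rotated 45° about Z; rotation is an isometry so areas/perimeters/island counts are preserved). So its perimeter = 80.87 mm. Layer 24 (z = 6): the r=12 sphere slices to a regular 24-gon of circumradius 10.392 (√(r²−h²) with h=6 from center) (perimeter = 2·24·10.392·sin(180°/24) = 65.11 mm); the cube at (3, -1.5) does not reach this height (z outside [14, 26.5]); Taking the union: only the r=12 sphere is present, so the union is just that shape — boundary = 65.11 mm; (whole slice rotated 45° about Z — lengths, areas and connectivity unchanged). So its perimeter = 65.11 mm. Layer 59 is larger (80.87 vs 65.11 mm).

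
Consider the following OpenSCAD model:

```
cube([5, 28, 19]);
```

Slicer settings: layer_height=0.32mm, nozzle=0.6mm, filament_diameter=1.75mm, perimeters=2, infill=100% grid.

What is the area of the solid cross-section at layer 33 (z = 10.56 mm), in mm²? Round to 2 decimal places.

140.00 mm²

At z = 10.56 mm: the 5×28 cube contributes its full rectangle (area 140.00 mm²). Overall, the cross-section is a single solid region. Net area = 140.00 mm².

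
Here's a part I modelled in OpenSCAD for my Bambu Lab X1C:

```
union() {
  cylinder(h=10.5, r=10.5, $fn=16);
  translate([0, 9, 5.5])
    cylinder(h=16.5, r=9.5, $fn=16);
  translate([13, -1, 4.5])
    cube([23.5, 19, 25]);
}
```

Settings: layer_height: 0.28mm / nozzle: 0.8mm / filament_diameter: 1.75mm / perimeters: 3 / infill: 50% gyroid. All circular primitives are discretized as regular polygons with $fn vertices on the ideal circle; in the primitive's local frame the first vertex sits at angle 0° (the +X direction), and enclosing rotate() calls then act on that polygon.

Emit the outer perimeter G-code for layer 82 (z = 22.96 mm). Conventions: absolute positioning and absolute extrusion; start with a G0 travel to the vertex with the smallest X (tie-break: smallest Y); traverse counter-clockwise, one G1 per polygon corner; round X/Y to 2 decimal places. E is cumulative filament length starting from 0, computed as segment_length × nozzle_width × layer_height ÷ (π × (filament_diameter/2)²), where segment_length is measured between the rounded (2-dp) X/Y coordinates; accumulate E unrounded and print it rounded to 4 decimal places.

At z = 22.96 mm: the cylinder does not reach this height (z outside [0, 10.5]); the cylinder at (0, 9) is not intersected at this z (z outside [5.5, 22]); the cube at (13, -1) is present — its section is the full 23.5×19 rectangle; Merging all regions: only the 23.5×19 cube at (13, -1) is present, so the union is just that shape — 1 connected region. The outline is a single polygon with 4 vertices. Extrusion per mm of travel: 0.8 × 0.28 / (π × 0.875²) = 0.093128. Accumulating E over each segment gives final E = 7.9159.

G0 X13.00 Y-1.00 Z22.96
G1 X36.50 Y-1.00 E2.1885
G1 X36.50 Y18.00 E3.9580
G1 X13.00 Y18.00 E6.1465
G1 X13.00 Y-1.00 E7.9159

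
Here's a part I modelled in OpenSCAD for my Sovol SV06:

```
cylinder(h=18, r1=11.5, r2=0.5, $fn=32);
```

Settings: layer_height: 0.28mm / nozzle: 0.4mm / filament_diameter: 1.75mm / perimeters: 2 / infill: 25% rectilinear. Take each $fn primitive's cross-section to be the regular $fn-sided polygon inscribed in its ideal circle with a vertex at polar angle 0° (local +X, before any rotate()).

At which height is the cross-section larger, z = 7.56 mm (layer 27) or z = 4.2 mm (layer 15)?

layer 15 (z = 4.2 mm)

Layer 27 (z = 7.56): the cone contributes a regular 32-gon of circumradius 6.880 (interpolated between r1=11.5 and r2=0.5 at t=0.420) (area = (32/2)·6.880²·sin(360°/32) = 147.75 mm²). So its area = 147.75 mm². Layer 15 (z = 4.2): the cone: at t=0.233 of its height the radius interpolates to r₁+(r₂−r₁)t = 8.933, giving a regular 32-gon of that circumradius (area = (32/2)·8.933²·sin(360°/32) = 249.11 mm²). So its area = 249.11 mm². Layer 15 is larger (249.11 vs 147.75 mm²).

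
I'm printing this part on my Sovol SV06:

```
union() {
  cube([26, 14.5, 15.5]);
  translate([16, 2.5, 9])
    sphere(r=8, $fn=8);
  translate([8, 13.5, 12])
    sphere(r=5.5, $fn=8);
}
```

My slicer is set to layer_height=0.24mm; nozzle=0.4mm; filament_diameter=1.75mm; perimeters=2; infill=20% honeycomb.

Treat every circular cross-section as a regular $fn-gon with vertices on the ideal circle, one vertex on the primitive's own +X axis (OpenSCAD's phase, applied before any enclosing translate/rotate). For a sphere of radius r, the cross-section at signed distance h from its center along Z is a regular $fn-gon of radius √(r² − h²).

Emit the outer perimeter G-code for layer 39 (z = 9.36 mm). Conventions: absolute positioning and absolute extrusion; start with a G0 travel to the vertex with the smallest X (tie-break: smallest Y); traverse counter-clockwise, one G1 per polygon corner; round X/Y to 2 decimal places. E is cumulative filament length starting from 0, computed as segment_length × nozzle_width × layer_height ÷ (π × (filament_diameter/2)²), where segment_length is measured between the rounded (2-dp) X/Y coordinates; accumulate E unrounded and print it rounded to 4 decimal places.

At z = 9.36 mm: the cube (footprint 26×14.5) is included at this height; the r=8 sphere at (16, 2.5) slices to a regular 8-gon of circumradius 7.992 (√(r²−h²) with h=0.36 from center); the sphere at (8, 13.5): section is a regular 8-gon, circumradius = √(r²−h²) = √(5.5²−2.64²) = 4.825; Merging all regions: the regions partially overlap (shared area 169.86 mm²), so overlapping operands fuse into one piece — 1 connected region. The outline is a single polygon with 14 vertices. Extrusion per mm of travel: 0.4 × 0.24 / (π × 0.875²) = 0.039912. Accumulating E over each segment gives final E = 3.5886.

G0 X0.00 Y0.00 Z9.36
G1 X9.04 Y0.00 E0.3608
G1 X10.35 Y-3.15 E0.4970
G1 X16.00 Y-5.49 E0.7410
G1 X21.65 Y-3.15 E0.9851
G1 X22.96 Y0.00 E1.1213
G1 X26.00 Y0.00 E1.2426
G1 X26.00 Y14.50 E1.8213
G1 X12.41 Y14.50 E2.3638
G1 X11.41 Y16.91 E2.4679
G1 X8.00 Y18.32 E2.6152
G1 X4.59 Y16.91 E2.7624
G1 X3.59 Y14.50 E2.8666
G1 X0.00 Y14.50 E3.0099
G1 X0.00 Y0.00 E3.5886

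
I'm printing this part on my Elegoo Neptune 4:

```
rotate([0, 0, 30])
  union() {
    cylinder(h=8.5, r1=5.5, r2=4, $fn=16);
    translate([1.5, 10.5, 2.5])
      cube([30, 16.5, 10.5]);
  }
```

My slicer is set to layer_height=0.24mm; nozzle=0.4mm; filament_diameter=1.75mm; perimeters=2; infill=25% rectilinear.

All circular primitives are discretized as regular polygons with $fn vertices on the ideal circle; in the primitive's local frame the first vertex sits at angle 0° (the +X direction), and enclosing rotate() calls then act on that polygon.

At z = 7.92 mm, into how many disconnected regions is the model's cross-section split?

2

At z = 7.92 mm: the cone (r1=5.5→r2=4) has section circumradius 4.102 here — a regular 16-gon; the cube at (1.5, 10.5) is present — its section is the full 30×16.5 rectangle; Combining (union): the 2 present regions are separate (no shared area or edge), so areas and boundary lengths simply add and each stays a separate island — 2 connected regions; (rotated 30° about Z; rotation is an isometry so areas/perimeters/island counts are preserved). The result has 2 disconnected regions.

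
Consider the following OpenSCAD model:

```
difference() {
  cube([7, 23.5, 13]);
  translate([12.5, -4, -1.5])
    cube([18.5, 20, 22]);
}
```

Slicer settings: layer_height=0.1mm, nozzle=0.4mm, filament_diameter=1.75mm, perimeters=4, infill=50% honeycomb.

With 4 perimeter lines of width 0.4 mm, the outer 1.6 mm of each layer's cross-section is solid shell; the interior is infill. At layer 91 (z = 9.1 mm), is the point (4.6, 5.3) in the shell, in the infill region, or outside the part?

infill

At z = 9.1 mm: the cube is present — its section is the full 7×23.5 rectangle; the 18.5×20 cube at (12.5, -4) contributes its full rectangle; After the difference (first − rest): starting from the 7×23.5 cube, the 18.5×20 cube at (12.5, -4) misses the remaining region (no effect) — 1 connected region. Overall, the cross-section is a single solid region. The nearest boundary edge runs (7.00, 23.50)→(7.00, 0.00); distance from the point to it = 2.40 mm. The point is inside the cross-section and 2.40 mm from the nearest boundary — more than the 1.6 mm shell width (4 × 0.4), so it's in the infill interior.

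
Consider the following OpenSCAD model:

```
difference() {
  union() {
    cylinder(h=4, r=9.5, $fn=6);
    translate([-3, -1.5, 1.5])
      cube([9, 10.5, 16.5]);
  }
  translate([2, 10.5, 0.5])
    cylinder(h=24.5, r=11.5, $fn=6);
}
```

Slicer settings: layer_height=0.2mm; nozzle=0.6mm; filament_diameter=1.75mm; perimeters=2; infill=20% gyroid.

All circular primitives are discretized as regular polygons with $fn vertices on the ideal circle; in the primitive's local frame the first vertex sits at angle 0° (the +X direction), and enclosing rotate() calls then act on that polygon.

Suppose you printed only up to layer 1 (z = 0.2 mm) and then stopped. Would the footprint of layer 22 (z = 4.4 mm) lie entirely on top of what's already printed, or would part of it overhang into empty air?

Compare the two slices. At z = 0.2: the r=9.5 cylinder gives a regular 6-gon of circumradius 9.5 (constant along its height) (area = (6/2)·9.500²·sin(360°/6) = 234.48 mm²); the cube at (-3, -1.5) does not reach this height (z outside [1.5, 18]); Merging all regions: only the r=9.5 cylinder is present, so the union is just that shape — area = 234.48 mm²; the cylinder at (2, 10.5) does not reach this height (z outside [0.5, 25]); Taking the first minus the rest: none of the subtracted shapes is present at this height, so the result so far is unchanged — area = 234.48 mm². At z = 4.4: the cylinder does not reach this height (z outside [0, 4]); the 9×10.5 cube at (-3, -1.5) contributes its full rectangle (area 94.50 mm²); Combining (union): only the 9×10.5 cube at (-3, -1.5) is present, so the union is just that shape — area = 94.50 mm²; the cylinder at (2, 10.5): section is a regular 6-gon, circumradius r=11.5 (area = (6/2)·11.500²·sin(360°/6) = 343.60 mm²); After the difference (first − rest): starting from the result so far (94.50 mm²), the r=11.5 cylinder at (2, 10.5) partially overlaps it — only the 76.13 mm² overlap (of its 343.60 mm²) is removed, clipping the outline — area = 18.37 mm². Checking containment: the cross-section at z = 4.4 is a subset of the cross-section at z = 0.2.

entirely on top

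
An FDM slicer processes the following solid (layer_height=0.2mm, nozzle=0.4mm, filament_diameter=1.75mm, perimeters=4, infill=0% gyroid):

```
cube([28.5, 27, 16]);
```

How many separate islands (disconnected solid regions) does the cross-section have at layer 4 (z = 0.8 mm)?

1

At z = 0.8 mm: the cube (footprint 28.5×27) is included at this height. Overall, the cross-section is a single solid region. Island count = 1.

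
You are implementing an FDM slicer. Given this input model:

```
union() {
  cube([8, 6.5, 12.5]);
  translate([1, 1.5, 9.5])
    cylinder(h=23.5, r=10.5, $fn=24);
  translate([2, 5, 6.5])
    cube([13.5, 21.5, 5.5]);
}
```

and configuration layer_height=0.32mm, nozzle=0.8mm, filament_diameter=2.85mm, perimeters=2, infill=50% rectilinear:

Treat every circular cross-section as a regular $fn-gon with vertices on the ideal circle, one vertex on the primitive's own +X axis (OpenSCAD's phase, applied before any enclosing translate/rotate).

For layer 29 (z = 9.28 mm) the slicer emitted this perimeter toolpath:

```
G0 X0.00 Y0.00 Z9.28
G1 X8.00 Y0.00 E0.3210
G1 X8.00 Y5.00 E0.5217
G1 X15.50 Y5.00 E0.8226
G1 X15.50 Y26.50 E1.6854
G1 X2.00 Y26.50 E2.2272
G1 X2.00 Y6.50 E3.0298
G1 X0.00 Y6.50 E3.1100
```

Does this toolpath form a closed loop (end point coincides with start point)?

no

Start point (G0): (0.00, 0.00). End point (last G1): the path does not return to the start — open.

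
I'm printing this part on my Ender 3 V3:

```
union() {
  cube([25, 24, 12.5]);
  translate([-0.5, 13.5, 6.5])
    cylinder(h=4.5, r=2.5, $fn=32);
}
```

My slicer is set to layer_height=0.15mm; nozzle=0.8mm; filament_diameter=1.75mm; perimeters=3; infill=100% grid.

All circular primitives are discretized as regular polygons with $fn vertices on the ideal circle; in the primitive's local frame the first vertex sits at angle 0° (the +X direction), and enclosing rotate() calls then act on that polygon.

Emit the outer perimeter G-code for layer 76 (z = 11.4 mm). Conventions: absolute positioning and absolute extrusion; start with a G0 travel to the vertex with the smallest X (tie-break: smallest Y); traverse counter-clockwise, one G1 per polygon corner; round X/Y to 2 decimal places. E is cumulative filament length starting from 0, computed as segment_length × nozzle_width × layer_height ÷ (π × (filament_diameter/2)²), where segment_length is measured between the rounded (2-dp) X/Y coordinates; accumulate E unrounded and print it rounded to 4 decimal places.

At z = 11.4 mm: the 25×24 cube contributes its full rectangle; the cylinder at (-0.5, 13.5) is not intersected at this z (z outside [6.5, 11]); Taking the union: only the 25×24 cube is present, so the union is just that shape — 1 connected region. The outline is a single polygon with 4 vertices. Extrusion per mm of travel: 0.8 × 0.15 / (π × 0.875²) = 0.049890. Accumulating E over each segment gives final E = 4.8892.

G0 X0.00 Y0.00 Z11.40
G1 X25.00 Y0.00 E1.2473
G1 X25.00 Y24.00 E2.4446
G1 X0.00 Y24.00 E3.6919
G1 X0.00 Y0.00 E4.8892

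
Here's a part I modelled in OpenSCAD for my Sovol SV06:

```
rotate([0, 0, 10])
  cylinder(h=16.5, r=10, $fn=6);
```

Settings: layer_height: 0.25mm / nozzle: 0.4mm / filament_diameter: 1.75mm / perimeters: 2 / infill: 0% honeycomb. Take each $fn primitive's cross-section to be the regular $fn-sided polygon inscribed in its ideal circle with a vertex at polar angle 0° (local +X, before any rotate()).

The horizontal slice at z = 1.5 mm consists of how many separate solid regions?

1

At z = 1.5 mm: the cylinder: section is a regular 6-gon, circumradius r=10; (whole slice rotated 10° about Z — lengths, areas and connectivity unchanged). The result has 1 disconnected region.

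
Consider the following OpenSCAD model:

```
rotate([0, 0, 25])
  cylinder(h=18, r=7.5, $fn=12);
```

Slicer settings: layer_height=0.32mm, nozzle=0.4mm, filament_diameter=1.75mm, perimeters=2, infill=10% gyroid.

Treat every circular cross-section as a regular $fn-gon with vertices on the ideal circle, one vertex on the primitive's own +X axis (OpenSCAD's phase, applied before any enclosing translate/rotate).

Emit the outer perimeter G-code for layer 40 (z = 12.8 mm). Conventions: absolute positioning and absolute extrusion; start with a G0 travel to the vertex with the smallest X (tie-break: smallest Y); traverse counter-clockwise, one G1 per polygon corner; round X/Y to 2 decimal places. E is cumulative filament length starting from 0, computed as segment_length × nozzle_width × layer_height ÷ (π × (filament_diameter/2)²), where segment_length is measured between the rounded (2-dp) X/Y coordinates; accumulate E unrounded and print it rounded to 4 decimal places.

G0 X-7.47 Y0.65 Z12.80
G1 X-6.80 Y-3.17 E0.2064
G1 X-4.30 Y-6.14 E0.4130
G1 X-0.65 Y-7.47 E0.6197
G1 X3.17 Y-6.80 E0.8261
G1 X6.14 Y-4.30 E1.0327
G1 X7.47 Y-0.65 E1.2394
G1 X6.80 Y3.17 E1.4458
G1 X4.30 Y6.14 E1.6524
G1 X0.65 Y7.47 E1.8591
G1 X-3.17 Y6.80 E2.0655
G1 X-6.14 Y4.30 E2.2721
G1 X-7.47 Y0.65 E2.4789

At z = 12.8 mm: the cylinder: section is a regular 12-gon, circumradius r=7.5; (rotated 25° about Z; rotation is an isometry so areas/perimeters/island counts are preserved). The outline is a single polygon with 12 vertices. Extrusion per mm of travel: 0.4 × 0.32 / (π × 0.875²) = 0.053216. Accumulating E over each segment gives final E = 2.4789.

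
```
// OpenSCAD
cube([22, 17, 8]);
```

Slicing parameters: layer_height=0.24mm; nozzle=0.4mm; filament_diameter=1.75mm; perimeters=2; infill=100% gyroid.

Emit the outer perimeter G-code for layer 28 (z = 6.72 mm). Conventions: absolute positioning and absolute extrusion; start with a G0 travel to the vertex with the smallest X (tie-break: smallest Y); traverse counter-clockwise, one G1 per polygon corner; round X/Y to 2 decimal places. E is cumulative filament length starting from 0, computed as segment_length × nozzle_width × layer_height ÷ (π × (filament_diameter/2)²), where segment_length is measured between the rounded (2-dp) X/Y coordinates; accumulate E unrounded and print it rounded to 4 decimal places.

G0 X0.00 Y0.00 Z6.72
G1 X22.00 Y0.00 E0.8781
G1 X22.00 Y17.00 E1.5566
G1 X0.00 Y17.00 E2.4346
G1 X0.00 Y0.00 E3.1131

At z = 6.72 mm: the cube (footprint 22×17) is included at this height. The outline is a single polygon with 4 vertices. Extrusion per mm of travel: 0.4 × 0.24 / (π × 0.875²) = 0.039912. Accumulating E over each segment gives final E = 3.1131.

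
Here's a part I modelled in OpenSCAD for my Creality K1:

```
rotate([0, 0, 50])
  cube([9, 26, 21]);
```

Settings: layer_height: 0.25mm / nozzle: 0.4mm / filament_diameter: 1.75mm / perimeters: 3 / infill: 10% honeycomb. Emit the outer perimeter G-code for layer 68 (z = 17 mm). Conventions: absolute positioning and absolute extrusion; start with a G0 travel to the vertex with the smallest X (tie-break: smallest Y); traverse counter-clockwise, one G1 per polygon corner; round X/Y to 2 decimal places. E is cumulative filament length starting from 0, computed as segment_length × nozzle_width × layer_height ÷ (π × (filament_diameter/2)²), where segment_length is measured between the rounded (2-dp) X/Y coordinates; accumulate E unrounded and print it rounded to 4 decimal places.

G0 X-19.92 Y16.71 Z17.00
G1 X0.00 Y0.00 E1.0810
G1 X5.79 Y6.89 E1.4551
G1 X-14.13 Y23.61 E2.5364
G1 X-19.92 Y16.71 E2.9109

At z = 17 mm: the cube (footprint 9×26) is included at this height; (whole slice rotated 50° about Z — lengths, areas and connectivity unchanged). The outline is a single polygon with 4 vertices. Extrusion per mm of travel: 0.4 × 0.25 / (π × 0.875²) = 0.041575. Accumulating E over each segment gives final E = 2.9109.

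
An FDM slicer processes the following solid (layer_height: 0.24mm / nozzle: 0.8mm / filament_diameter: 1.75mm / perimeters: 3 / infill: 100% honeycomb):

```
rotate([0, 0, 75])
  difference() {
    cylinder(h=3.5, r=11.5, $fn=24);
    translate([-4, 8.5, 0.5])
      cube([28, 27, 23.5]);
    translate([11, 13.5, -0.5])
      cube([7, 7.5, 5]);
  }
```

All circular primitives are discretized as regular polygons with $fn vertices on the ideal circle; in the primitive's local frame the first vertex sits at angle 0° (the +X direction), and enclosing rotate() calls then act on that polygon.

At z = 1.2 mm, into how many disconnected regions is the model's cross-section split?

At z = 1.2 mm: the r=11.5 cylinder gives a regular 24-gon of circumradius 11.5 (constant along its height); the 28×27 cube at (-4, 8.5) contributes its full rectangle; the cube at (11, 13.5) (footprint 7×7.5) is included at this height; Taking the first minus the rest: starting from the r=11.5 cylinder, the 28×27 cube at (-4, 8.5) partially overlaps it — only the 26.17 mm² overlap (of its 756.00 mm²) is removed, clipping the outline; the 7×7.5 cube at (11, 13.5) misses the remaining region (no effect) — 1 connected region; (rotated 75° about Z; rotation is an isometry so areas/perimeters/island counts are preserved). The result has 1 disconnected region.

1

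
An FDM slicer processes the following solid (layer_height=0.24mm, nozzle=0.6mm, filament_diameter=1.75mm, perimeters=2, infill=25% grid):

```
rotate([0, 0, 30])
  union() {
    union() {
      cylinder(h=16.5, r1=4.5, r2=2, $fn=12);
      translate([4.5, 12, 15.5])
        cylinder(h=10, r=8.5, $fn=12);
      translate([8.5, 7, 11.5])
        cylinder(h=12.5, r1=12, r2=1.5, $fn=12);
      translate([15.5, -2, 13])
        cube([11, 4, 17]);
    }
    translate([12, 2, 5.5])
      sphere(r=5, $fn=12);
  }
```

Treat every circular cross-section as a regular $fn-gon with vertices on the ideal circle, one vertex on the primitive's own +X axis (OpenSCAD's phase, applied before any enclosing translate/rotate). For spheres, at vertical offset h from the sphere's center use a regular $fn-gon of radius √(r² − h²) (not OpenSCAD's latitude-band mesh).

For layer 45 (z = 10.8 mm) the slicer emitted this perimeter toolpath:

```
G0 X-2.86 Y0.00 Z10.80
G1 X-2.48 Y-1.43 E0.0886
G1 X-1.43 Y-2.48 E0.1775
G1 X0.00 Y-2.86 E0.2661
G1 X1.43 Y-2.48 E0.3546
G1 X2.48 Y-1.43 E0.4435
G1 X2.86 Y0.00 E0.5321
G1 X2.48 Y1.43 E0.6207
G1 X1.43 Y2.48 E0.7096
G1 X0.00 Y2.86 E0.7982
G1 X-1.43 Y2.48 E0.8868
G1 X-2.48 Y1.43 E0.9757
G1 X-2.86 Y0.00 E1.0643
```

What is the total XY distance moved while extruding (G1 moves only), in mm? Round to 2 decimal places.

Sum the Euclidean lengths of each G1 segment: total = 17.78 mm.

17.78 mm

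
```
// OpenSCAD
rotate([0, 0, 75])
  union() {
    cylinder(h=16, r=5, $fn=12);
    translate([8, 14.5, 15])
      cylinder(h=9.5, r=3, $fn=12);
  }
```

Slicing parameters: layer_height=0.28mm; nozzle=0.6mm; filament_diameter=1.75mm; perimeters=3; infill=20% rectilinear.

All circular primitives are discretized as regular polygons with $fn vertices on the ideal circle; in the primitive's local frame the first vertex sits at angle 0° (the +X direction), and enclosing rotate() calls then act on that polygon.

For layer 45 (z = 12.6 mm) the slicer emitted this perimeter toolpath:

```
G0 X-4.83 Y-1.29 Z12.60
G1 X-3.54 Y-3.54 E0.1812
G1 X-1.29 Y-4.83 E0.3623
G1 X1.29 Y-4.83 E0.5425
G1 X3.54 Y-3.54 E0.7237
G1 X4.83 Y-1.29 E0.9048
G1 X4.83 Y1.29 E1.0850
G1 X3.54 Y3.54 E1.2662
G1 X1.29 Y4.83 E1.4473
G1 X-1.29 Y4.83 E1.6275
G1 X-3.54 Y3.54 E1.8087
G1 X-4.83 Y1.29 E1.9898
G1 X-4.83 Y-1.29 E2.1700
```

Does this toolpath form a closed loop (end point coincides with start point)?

Start point (G0): (-4.83, -1.29). End point (last G1): the path returns to the start — closed.

yes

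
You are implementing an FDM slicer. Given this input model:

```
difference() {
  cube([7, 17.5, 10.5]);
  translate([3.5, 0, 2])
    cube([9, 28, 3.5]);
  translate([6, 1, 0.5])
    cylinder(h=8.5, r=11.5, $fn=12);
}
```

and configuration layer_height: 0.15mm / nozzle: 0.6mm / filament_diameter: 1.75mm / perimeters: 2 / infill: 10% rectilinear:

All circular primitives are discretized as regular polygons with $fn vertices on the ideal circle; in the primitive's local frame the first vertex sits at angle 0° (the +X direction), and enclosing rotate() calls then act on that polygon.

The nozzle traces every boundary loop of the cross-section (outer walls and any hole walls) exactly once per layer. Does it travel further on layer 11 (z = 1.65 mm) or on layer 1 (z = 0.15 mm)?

Layer 11 (z = 1.65): the cube (footprint 7×17.5) is included at this height (perimeter 49.00 mm); the cube at (3.5, 0) is absent (z outside [2, 5.5]); the r=11.5 cylinder at (6, 1) gives a regular 12-gon of circumradius 11.5 (constant along its height) (perimeter = 2·12·11.500·sin(180°/12) = 71.43 mm); After the difference (first − rest): starting from the 7×17.5 cube, the r=11.5 cylinder at (6, 1) partially overlaps it — only the 82.52 mm² overlap (of its 396.75 mm²) is removed, clipping the outline — boundary = 26.40 mm. So its perimeter = 26.40 mm. Layer 1 (z = 0.15): the 7×17.5 cube contributes its full rectangle (perimeter 49.00 mm); the cube at (3.5, 0) is not intersected at this z (z outside [2, 5.5]); the cylinder at (6, 1) does not reach this height (z outside [0.5, 9]); Taking the first minus the rest: none of the subtracted shapes is present at this height, so the 7×17.5 cube is unchanged — boundary = 49.00 mm. So its perimeter = 49.00 mm. Layer 1 is larger (49.00 vs 26.40 mm).

layer 1 (z = 0.15 mm)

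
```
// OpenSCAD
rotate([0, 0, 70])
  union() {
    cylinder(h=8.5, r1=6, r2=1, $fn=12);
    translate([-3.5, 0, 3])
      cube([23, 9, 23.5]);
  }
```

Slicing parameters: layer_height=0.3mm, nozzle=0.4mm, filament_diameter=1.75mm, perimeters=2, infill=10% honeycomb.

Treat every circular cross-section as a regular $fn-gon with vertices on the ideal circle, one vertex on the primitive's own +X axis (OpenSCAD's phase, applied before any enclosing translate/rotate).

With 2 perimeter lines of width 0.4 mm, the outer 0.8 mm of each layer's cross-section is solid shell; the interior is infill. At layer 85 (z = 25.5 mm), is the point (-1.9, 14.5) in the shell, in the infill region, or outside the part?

At z = 25.5 mm: the cone is not intersected at this z (z outside [0, 8.5]); the cube at (-3.5, 0) (footprint 23×9) is included at this height; Combining (union): only the 23×9 cube at (-3.5, 0) is present, so the union is just that shape — 1 connected region; (whole slice rotated 70° about Z — lengths, areas and connectivity unchanged). Overall, the cross-section is a single solid region. Undo the 70° rotation: the query point maps to (12.976, 6.745) in the un-rotated model frame. The nearest boundary edge runs (19.50, 9.00)→(-3.50, 9.00); distance from the point to it = 2.26 mm. The point is inside the cross-section and 2.26 mm from the nearest boundary — more than the 0.8 mm shell width (2 × 0.4), so it's in the infill interior.

infill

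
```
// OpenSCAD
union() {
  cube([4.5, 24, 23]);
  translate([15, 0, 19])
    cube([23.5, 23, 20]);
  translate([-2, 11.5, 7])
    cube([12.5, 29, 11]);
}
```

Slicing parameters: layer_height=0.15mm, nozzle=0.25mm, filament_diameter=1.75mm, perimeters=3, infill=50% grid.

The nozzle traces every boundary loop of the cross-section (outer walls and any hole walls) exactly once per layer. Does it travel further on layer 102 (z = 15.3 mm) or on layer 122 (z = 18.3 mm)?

Layer 102 (z = 15.3): the cube is present — its section is the full 4.5×24 rectangle (perimeter 57.00 mm); the cube at (15, 0) is not intersected at this z (z outside [19, 39]); the cube at (-2, 11.5) (footprint 12.5×29) is included at this height (perimeter 83.00 mm); Merging all regions: the regions partially overlap (shared area 56.25 mm²), so the edge portions inside another operand are dropped and the merged outline is re-measured after clipping — boundary = 106.00 mm. So its perimeter = 106.00 mm. Layer 122 (z = 18.3): the cube (footprint 4.5×24) is included at this height (perimeter 57.00 mm); the cube at (15, 0) does not reach this height (z outside [19, 39]); the cube at (-2, 11.5) does not reach this height (z outside [7, 18]); Merging all regions: only the 4.5×24 cube is present, so the union is just that shape — boundary = 57.00 mm. So its perimeter = 57.00 mm. Layer 102 is larger (106.00 vs 57.00 mm).

layer 102 (z = 15.3 mm)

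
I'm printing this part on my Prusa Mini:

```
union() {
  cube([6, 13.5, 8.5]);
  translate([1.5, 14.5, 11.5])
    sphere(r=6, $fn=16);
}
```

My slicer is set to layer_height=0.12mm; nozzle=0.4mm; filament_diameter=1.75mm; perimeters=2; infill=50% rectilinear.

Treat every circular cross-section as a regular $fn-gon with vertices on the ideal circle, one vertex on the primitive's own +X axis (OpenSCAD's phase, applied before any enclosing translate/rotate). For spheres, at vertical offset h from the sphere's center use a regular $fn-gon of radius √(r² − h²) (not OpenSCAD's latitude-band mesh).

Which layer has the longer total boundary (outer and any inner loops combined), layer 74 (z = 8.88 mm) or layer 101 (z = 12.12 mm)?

Layer 74 (z = 8.88): the cube is not intersected at this z (z outside [0, 8.5]); the r=6 sphere at (1.5, 14.5) contributes a regular 16-gon of circumradius √(6²−2.62²) = 5.398 (perimeter = 2·16·5.398·sin(180°/16) = 33.70 mm); Merging all regions: only the r=6 sphere at (1.5, 14.5) is present, so the union is just that shape — boundary = 33.70 mm. So its perimeter = 33.70 mm. Layer 101 (z = 12.12): the cube is not intersected at this z (z outside [0, 8.5]); the r=6 sphere at (1.5, 14.5) slices to a regular 16-gon of circumradius 5.968 (√(r²−h²) with h=0.62 from center) (perimeter = 2·16·5.968·sin(180°/16) = 37.26 mm); Combining (union): only the r=6 sphere at (1.5, 14.5) is present, so the union is just that shape — boundary = 37.26 mm. So its perimeter = 37.26 mm. Layer 101 is larger (37.26 vs 33.70 mm).

layer 101 (z = 12.12 mm)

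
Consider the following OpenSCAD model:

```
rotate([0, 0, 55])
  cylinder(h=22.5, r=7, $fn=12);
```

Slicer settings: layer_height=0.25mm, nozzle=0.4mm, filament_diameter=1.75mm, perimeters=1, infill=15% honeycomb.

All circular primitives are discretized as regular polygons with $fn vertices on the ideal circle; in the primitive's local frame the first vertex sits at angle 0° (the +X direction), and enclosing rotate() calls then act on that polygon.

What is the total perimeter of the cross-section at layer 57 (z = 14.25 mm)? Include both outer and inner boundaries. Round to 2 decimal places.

At z = 14.25 mm: the cylinder: section is a regular 12-gon, circumradius r=7 (perimeter = 2·12·7.000·sin(180°/12) = 43.48 mm); (rotated 55° about Z; rotation is an isometry so areas/perimeters/island counts are preserved). Overall, the cross-section is a single solid region. Total boundary length (outer) = 43.48 mm.

43.48 mm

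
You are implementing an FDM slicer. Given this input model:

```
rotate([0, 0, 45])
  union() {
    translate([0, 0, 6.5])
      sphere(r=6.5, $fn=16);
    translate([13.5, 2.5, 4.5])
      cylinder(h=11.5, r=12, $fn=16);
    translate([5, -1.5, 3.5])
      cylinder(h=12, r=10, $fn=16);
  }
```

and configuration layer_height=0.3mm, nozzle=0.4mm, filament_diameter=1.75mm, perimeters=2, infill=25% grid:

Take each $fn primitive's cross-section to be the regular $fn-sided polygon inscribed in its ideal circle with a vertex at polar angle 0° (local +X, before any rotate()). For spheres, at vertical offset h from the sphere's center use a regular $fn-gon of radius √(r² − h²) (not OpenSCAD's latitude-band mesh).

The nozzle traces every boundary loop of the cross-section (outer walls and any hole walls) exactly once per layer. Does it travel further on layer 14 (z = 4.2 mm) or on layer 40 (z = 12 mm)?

layer 40 (z = 12 mm)

Layer 14 (z = 4.2): the r=6.5 sphere slices to a regular 16-gon of circumradius 6.079 (√(r²−h²) with h=2.3 from center) (perimeter = 2·16·6.079·sin(180°/16) = 37.95 mm); the cylinder at (13.5, 2.5) is absent (z outside [4.5, 16]); the r=10 cylinder at (5, -1.5) contributes a regular 16-gon of circumradius 10 (perimeter = 2·16·10.000·sin(180°/16) = 62.43 mm); Merging all regions: the regions partially overlap (shared area 103.20 mm²), so the edge portions inside another operand are dropped and the merged outline is re-measured after clipping — boundary = 63.80 mm; (whole slice rotated 45° about Z — lengths, areas and connectivity unchanged). So its perimeter = 63.80 mm. Layer 40 (z = 12): the r=6.5 sphere contributes a regular 16-gon of circumradius √(6.5²−5.5²) = 3.464 (perimeter = 2·16·3.464·sin(180°/16) = 21.63 mm); the cylinder at (13.5, 2.5): section is a regular 16-gon, circumradius r=12 (perimeter = 2·16·12.000·sin(180°/16) = 74.91 mm); the r=10 cylinder at (5, -1.5) contributes a regular 16-gon of circumradius 10 (perimeter = 2·16·10.000·sin(180°/16) = 62.43 mm); Merging all regions: the regions partially overlap (shared area 207.93 mm²), so the edge portions inside another operand are dropped and the merged outline is re-measured after clipping — boundary = 88.67 mm; (whole slice rotated 45° about Z — lengths, areas and connectivity unchanged). So its perimeter = 88.67 mm. Layer 40 is larger (88.67 vs 63.80 mm).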